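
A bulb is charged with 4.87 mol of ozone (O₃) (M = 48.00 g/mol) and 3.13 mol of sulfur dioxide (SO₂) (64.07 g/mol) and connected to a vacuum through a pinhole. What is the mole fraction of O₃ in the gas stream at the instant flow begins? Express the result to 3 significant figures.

0.643

Rate_i ∝ x_i/√M_i (Graham's law weighted by mole fraction), so the effusate composition follows n_i/√M_i.
So x_O₃ in the escaping gas = (n_O₃/√M_O₃) / Σ(n_i/√M_i)
= (4.87/√48.00) / (4.87/√48.00 + 3.13/√64.07) = 0.7029/(0.7029 + 0.3910) = 0.643.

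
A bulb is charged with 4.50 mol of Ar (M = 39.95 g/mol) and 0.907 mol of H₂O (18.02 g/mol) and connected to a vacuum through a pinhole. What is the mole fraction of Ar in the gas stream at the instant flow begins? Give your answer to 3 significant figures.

0.769

The effusion rate of species i is ∝ p_i/√M_i ∝ n_i/√M_i.
Mole fraction of Ar in the effusate = (n_Ar/√M_Ar) / (n_Ar/√M_Ar + n_H₂O/√M_H₂O)
= (4.50/√39.95) / (4.50/√39.95 + 0.907/√18.02) = 0.7120/(0.7120 + 0.2137) = 0.769.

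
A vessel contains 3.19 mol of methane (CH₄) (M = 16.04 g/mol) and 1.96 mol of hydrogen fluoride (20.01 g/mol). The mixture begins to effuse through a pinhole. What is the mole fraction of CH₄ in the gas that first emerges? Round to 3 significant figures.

0.645

Each component's effusion rate ∝ (its partial pressure)·(1/√M) ∝ n_i/√M_i.
x_CH₄(eff) = (n_CH₄/√M_CH₄) / (n_CH₄/√M_CH₄ + n_HF/√M_HF)
= (3.19/√16.04) / (3.19/√16.04 + 1.96/√20.01) = 0.7965/(0.7965 + 0.4382) = 0.645.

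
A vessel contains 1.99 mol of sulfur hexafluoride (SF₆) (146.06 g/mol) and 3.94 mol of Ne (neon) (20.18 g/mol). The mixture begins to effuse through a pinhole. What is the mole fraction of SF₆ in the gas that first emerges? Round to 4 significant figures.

Effusion rate of each component ∝ n_i/√M_i (partial pressure × 1/√M).
So x_SF₆ in the escaping gas = (n_SF₆/√M_SF₆) / Σ(n_i/√M_i)
= (1.99/√146.06) / (1.99/√146.06 + 3.94/√20.18) = 0.1647/(0.1647 + 0.8771) = 0.1581.

0.1581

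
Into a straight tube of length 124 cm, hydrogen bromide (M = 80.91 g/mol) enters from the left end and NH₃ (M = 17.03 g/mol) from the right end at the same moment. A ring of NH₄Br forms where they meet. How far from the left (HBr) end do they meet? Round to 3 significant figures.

Graham's law gives d_HBr/d_NH₃ = rate_HBr/rate_NH₃ = √(M_NH₃/M_HBr) = √(17.03/80.91) = 0.4588.
With d_HBr + d_NH₃ = 124 cm, d_NH₃ = 124/(1 + 0.4588) = 85.00 cm.
d_HBr = 124 − 85.00 = 39.0 cm.

39.0 cm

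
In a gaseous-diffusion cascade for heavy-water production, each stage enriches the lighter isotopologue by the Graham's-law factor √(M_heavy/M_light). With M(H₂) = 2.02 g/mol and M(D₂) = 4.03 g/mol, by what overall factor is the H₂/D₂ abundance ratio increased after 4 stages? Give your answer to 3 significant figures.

After 4 stages the ratio has grown by (√(4.03/2.02))^4 = (4.03/2.02)^(4/2).
= 1.99505^2 = 3.98.

3.98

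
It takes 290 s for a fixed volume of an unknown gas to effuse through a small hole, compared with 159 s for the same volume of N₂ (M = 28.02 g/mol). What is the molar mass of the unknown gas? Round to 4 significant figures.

From Graham's law, t_X/t_N₂ = √(M_X/M_N₂).
290/159 = 1.824 = √(M_X/28.02)
M_X = 28.02 × 1.824² = 28.02 × 3.327 = 93.21 g/mol

93.21 g/mol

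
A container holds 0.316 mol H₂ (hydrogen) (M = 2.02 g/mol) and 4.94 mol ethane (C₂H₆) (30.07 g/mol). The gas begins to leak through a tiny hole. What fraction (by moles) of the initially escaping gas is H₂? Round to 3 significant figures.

0.198

Rate_i ∝ x_i/√M_i (Graham's law weighted by mole fraction), so the effusate composition follows n_i/√M_i.
So x_H₂ in the escaping gas = (n_H₂/√M_H₂) / Σ(n_i/√M_i)
= (0.316/√2.02) / (0.316/√2.02 + 4.94/√30.07) = 0.2223/(0.2223 + 0.9009) = 0.198.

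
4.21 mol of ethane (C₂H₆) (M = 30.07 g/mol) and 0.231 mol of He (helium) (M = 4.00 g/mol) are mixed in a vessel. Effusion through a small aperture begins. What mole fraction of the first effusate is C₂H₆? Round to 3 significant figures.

0.869

Effusion rate of each component ∝ n_i/√M_i (partial pressure × 1/√M).
So x_C₂H₆ in the escaping gas = (n_C₂H₆/√M_C₂H₆) / Σ(n_i/√M_i)
= (4.21/√30.07) / (4.21/√30.07 + 0.231/√4.00) = 0.7677/(0.7677 + 0.1155) = 0.869.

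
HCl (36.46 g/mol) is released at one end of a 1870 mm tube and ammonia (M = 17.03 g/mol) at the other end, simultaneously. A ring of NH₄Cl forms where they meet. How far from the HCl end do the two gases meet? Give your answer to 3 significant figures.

759 mm

The fronts meet when d_HCl + d_NH₃ = L with d_HCl/d_NH₃ = √(M_NH₃/M_HCl) (Graham's law). Here √(M_NH₃/M_HCl) = √(17.03/36.46) = 0.6834.
With d_HCl + d_NH₃ = 1870 mm, d_NH₃ = 1870/(1 + 0.6834) = 1111 mm.
d_HCl = 1870 − 1111 = 759 mm.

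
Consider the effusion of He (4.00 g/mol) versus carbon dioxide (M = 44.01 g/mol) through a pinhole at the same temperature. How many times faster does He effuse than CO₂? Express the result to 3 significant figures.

3.32

Since effusion rate ∝ 1/√M, rate_He/rate_CO₂ = √(M_CO₂/M_He) = √(44.01/4.00) = √11.00 = 3.32.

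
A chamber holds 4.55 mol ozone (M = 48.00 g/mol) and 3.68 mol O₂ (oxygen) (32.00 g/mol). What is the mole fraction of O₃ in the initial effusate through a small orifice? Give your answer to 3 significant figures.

0.502

Effusion rate of each component ∝ n_i/√M_i (partial pressure × 1/√M).
x_O₃(eff) = (n_O₃/√M_O₃) / (n_O₃/√M_O₃ + n_O₂/√M_O₂)
= (4.55/√48.00) / (4.55/√48.00 + 3.68/√32.00) = 0.6567/(0.6567 + 0.6505) = 0.502.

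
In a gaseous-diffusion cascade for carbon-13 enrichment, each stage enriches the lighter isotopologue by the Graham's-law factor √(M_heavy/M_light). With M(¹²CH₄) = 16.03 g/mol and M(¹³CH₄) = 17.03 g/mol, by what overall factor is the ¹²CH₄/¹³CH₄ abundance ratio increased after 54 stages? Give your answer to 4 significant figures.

After 54 stages the ratio has grown by (√(17.03/16.03))^54 = (17.03/16.03)^(54/2).
= 1.06238^27 = 5.124.

5.124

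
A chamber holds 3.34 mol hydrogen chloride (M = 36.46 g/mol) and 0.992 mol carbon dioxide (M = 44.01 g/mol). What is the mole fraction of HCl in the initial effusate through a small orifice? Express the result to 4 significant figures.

0.7872

The effusion rate of species i is ∝ p_i/√M_i ∝ n_i/√M_i.
x_HCl(eff) = (n_HCl/√M_HCl) / (n_HCl/√M_HCl + n_CO₂/√M_CO₂)
= (3.34/√36.46) / (3.34/√36.46 + 0.992/√44.01) = 0.5531/(0.5531 + 0.1495) = 0.7872.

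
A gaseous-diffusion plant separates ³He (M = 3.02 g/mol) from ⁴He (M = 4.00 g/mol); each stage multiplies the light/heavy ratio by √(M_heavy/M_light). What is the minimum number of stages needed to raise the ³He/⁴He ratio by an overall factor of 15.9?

20

Single-stage factor α = √(4.00/3.02), so ln α = ½ ln(1.32450) = 0.1405.
Need α^N ≥ 15.9 ⇒ N ≥ ln(15.9) / ln α = 2.766 / 0.1405 = 19.69.
Rounding up, N = 20 stages.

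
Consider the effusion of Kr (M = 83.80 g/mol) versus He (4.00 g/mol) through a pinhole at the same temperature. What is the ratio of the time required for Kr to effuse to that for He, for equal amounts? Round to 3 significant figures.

4.58

Since effusion rate ∝ 1/√M, t_Kr/t_He = √(M_Kr/M_He) = √(83.80/4.00) = √20.95 = 4.58.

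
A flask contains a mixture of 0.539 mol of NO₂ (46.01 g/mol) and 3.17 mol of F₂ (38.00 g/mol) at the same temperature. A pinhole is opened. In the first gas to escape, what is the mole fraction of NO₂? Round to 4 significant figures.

The effusion rate of species i is ∝ p_i/√M_i ∝ n_i/√M_i.
So x_NO₂ in the escaping gas = (n_NO₂/√M_NO₂) / Σ(n_i/√M_i)
= (0.539/√46.01) / (0.539/√46.01 + 3.17/√38.00) = 0.07946/(0.07946 + 0.5142) = 0.1338.

0.1338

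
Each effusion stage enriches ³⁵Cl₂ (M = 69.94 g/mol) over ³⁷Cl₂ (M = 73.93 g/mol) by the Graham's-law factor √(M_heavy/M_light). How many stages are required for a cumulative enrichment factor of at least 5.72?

63

Single-stage factor α = √(73.93/69.94), so ln α = ½ ln(1.05705) = 0.02774.
Need α^N ≥ 5.72 ⇒ N ≥ ln(5.72) / ln α = 1.744 / 0.02774 = 62.87.
Minimum whole number of stages: N = 63.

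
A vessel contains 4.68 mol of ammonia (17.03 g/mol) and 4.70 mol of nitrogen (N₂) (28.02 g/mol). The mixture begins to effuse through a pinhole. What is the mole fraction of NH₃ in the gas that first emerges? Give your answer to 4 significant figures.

Effusion rate of each component ∝ n_i/√M_i (partial pressure × 1/√M).
Mole fraction of NH₃ in the effusate = (n_NH₃/√M_NH₃) / (n_NH₃/√M_NH₃ + n_N₂/√M_N₂)
= (4.68/√17.03) / (4.68/√17.03 + 4.70/√28.02) = 1.134/(1.134 + 0.8879) = 0.5609.

0.5609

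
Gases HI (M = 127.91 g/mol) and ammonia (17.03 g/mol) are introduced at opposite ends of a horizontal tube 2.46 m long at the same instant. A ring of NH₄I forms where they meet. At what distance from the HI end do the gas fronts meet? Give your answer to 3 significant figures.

The fronts meet when d_HI + d_NH₃ = L with d_HI/d_NH₃ = √(M_NH₃/M_HI) (Graham's law). Here √(M_NH₃/M_HI) = √(17.03/127.91) = 0.3649.
With d_HI + d_NH₃ = 2.46 m, d_NH₃ = 2.46/(1 + 0.3649) = 1.802 m.
d_HI = 2.46 − 1.802 = 0.658 m.

0.658 m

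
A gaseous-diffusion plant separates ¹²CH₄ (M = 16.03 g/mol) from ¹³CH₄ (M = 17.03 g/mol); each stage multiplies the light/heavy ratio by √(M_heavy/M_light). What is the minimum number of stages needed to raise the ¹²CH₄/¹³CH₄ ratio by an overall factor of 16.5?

Single-stage factor α = √(17.03/16.03), so ln α = ½ ln(1.06238) = 0.03026.
Need α^N ≥ 16.5 ⇒ N ≥ ln(16.5) / ln α = 2.803 / 0.03026 = 92.65.
So at least 93 stages are needed.

93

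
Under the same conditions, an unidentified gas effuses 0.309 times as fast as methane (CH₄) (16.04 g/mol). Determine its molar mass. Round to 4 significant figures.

From Graham's law, rate_X/rate_CH₄ = √(M_CH₄/M_X).
0.309 = √(16.04/M_X)
M_X = 16.04 / 0.309² = 16.04 / 0.09548 = 168.0 g/mol

168.0 g/mol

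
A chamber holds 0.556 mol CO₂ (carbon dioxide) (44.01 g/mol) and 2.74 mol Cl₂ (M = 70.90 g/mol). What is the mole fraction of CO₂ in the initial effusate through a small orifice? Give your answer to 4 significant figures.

Effusion rate of each component ∝ n_i/√M_i (partial pressure × 1/√M).
x_CO₂(eff) = (n_CO₂/√M_CO₂) / (n_CO₂/√M_CO₂ + n_Cl₂/√M_Cl₂)
= (0.556/√44.01) / (0.556/√44.01 + 2.74/√70.90) = 0.08381/(0.08381 + 0.3254) = 0.2048.

0.2048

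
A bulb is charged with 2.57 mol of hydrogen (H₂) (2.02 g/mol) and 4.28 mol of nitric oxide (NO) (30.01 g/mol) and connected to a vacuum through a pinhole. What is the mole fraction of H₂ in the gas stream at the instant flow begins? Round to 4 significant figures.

0.6983

Rate_i ∝ x_i/√M_i (Graham's law weighted by mole fraction), so the effusate composition follows n_i/√M_i.
So x_H₂ in the escaping gas = (n_H₂/√M_H₂) / Σ(n_i/√M_i)
= (2.57/√2.02) / (2.57/√2.02 + 4.28/√30.01) = 1.808/(1.808 + 0.7813) = 0.6983.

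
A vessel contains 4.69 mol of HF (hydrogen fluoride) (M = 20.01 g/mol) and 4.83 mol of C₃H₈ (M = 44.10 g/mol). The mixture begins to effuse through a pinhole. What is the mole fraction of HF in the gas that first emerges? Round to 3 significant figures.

Effusion rate of each component ∝ n_i/√M_i (partial pressure × 1/√M).
Mole fraction of HF in the effusate = (n_HF/√M_HF) / (n_HF/√M_HF + n_C₃H₈/√M_C₃H₈)
= (4.69/√20.01) / (4.69/√20.01 + 4.83/√44.10) = 1.048/(1.048 + 0.7273) = 0.590.

0.590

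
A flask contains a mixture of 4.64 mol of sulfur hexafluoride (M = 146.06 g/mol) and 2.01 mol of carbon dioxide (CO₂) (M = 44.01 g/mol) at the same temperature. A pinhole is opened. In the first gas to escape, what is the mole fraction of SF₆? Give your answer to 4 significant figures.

Each component's effusion rate ∝ (its partial pressure)·(1/√M) ∝ n_i/√M_i.
Mole fraction of SF₆ in the effusate = (n_SF₆/√M_SF₆) / (n_SF₆/√M_SF₆ + n_CO₂/√M_CO₂)
= (4.64/√146.06) / (4.64/√146.06 + 2.01/√44.01) = 0.3839/(0.3839 + 0.3030) = 0.5589.

0.5589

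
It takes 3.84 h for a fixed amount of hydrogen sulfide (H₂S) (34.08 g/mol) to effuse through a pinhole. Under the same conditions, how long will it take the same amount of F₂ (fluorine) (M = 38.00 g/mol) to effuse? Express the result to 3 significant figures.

Graham's law gives t_F₂/t_H₂S = √(M_F₂/M_H₂S) = √(38.00/34.08) = √1.115 = 1.056.
So the time for F₂ is 3.84 × 1.056 = 4.05 h.

4.05 h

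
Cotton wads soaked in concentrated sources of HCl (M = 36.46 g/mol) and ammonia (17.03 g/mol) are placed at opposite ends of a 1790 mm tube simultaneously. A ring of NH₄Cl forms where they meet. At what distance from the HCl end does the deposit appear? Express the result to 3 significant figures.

727 mm

Graham's law gives d_HCl/d_NH₃ = rate_HCl/rate_NH₃ = √(M_NH₃/M_HCl) = √(17.03/36.46) = 0.6834.
With d_HCl + d_NH₃ = 1790 mm, d_NH₃ = 1790/(1 + 0.6834) = 1063 mm.
d_HCl = 1790 − 1063 = 727 mm.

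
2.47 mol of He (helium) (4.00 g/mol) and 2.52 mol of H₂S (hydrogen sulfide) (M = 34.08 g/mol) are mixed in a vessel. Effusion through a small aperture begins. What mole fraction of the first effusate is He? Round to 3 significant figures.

Each component's effusion rate ∝ (its partial pressure)·(1/√M) ∝ n_i/√M_i.
Mole fraction of He in the effusate = (n_He/√M_He) / (n_He/√M_He + n_H₂S/√M_H₂S)
= (2.47/√4.00) / (2.47/√4.00 + 2.52/√34.08) = 1.235/(1.235 + 0.4317) = 0.741.

0.741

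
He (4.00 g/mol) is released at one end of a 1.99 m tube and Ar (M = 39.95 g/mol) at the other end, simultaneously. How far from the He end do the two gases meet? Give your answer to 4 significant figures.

1.512 m

Distances travelled in equal time are proportional to diffusion rates, so d_He/d_Ar = √(M_Ar/M_He) = √(39.95/4.00) = 3.160.
With d_He + d_Ar = 1.99 m, d_Ar = 1.99/(1 + 3.160) = 0.4783 m.
d_He = 1.99 − 0.4783 = 1.512 m.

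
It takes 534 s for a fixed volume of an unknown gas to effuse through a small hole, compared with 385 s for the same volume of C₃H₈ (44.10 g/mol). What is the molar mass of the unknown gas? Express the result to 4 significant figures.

84.84 g/mol

By Graham's law, t_X/t_C₃H₈ = √(M_X/M_C₃H₈).
534/385 = 1.387 = √(M_X/44.10)
M_X = 44.10 × 1.387² = 44.10 × 1.924 = 84.84 g/mol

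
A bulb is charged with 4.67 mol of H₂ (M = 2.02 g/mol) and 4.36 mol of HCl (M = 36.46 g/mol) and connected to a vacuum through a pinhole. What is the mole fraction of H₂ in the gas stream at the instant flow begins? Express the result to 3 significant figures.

The effusion rate of species i is ∝ p_i/√M_i ∝ n_i/√M_i.
Mole fraction of H₂ in the effusate = (n_H₂/√M_H₂) / (n_H₂/√M_H₂ + n_HCl/√M_HCl)
= (4.67/√2.02) / (4.67/√2.02 + 4.36/√36.46) = 3.286/(3.286 + 0.7221) = 0.820.

0.820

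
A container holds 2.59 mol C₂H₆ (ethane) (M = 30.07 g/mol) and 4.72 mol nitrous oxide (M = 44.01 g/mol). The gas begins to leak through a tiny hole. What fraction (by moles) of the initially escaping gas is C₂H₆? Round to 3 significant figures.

0.399

Effusion rate of each component ∝ n_i/√M_i (partial pressure × 1/√M).
Mole fraction of C₂H₆ in the effusate = (n_C₂H₆/√M_C₂H₆) / (n_C₂H₆/√M_C₂H₆ + n_N₂O/√M_N₂O)
= (2.59/√30.07) / (2.59/√30.07 + 4.72/√44.01) = 0.4723/(0.4723 + 0.7115) = 0.399.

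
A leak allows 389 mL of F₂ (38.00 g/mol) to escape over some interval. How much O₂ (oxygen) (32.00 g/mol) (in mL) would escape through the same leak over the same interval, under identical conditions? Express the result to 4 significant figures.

From Graham's law, rate_O₂/rate_F₂ = √(M_F₂/M_O₂) = √(38.00/32.00) = √1.188 = 1.090.
So the volume for O₂ is 389 × 1.090 = 423.9 mL.

423.9 mL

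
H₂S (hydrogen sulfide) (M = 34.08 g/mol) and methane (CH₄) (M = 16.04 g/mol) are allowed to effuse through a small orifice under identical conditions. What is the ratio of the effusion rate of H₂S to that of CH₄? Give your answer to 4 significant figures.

From Graham's law, rate_H₂S/rate_CH₄ = √(M_CH₄/M_H₂S) = √(16.04/34.08) = √0.4707 = 0.6860.

0.6860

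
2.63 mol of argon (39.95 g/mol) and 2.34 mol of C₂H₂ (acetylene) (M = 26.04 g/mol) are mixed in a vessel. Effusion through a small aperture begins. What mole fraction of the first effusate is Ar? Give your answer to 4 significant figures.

0.4757

The effusion rate of species i is ∝ p_i/√M_i ∝ n_i/√M_i.
x_Ar(eff) = (n_Ar/√M_Ar) / (n_Ar/√M_Ar + n_C₂H₂/√M_C₂H₂)
= (2.63/√39.95) / (2.63/√39.95 + 2.34/√26.04) = 0.4161/(0.4161 + 0.4586) = 0.4757.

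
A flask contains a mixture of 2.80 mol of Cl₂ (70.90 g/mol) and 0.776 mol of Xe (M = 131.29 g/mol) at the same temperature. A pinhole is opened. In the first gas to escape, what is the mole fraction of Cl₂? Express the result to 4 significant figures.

Effusion rate of each component ∝ n_i/√M_i (partial pressure × 1/√M).
So x_Cl₂ in the escaping gas = (n_Cl₂/√M_Cl₂) / Σ(n_i/√M_i)
= (2.80/√70.90) / (2.80/√70.90 + 0.776/√131.29) = 0.3325/(0.3325 + 0.06772) = 0.8308.

0.8308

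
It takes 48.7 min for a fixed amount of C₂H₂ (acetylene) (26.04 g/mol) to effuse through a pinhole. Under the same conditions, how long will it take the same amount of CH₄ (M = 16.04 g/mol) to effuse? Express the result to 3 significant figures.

38.2 min

Graham's law gives t_CH₄/t_C₂H₂ = √(M_CH₄/M_C₂H₂) = √(16.04/26.04) = √0.6160 = 0.7848.
So the time for CH₄ is 48.7 × 0.7848 = 38.2 min.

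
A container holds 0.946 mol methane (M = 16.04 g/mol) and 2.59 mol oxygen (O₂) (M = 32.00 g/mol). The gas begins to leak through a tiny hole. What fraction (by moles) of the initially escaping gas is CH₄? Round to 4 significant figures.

Each component's effusion rate ∝ (its partial pressure)·(1/√M) ∝ n_i/√M_i.
Mole fraction of CH₄ in the effusate = (n_CH₄/√M_CH₄) / (n_CH₄/√M_CH₄ + n_O₂/√M_O₂)
= (0.946/√16.04) / (0.946/√16.04 + 2.59/√32.00) = 0.2362/(0.2362 + 0.4579) = 0.3403.

0.3403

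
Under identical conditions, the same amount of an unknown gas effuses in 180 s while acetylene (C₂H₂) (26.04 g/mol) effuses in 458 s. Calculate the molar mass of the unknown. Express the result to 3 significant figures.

By Graham's law, t_X/t_C₂H₂ = √(M_X/M_C₂H₂).
180/458 = 0.3930 = √(M_X/26.04)
M_X = 26.04 × 0.3930² = 26.04 × 0.1545 = 4.02 g/mol

4.02 g/mol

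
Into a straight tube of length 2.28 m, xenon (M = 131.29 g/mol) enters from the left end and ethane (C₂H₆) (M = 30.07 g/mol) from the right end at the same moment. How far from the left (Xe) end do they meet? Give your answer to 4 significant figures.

Distances travelled in equal time are proportional to diffusion rates, so d_Xe/d_C₂H₆ = √(M_C₂H₆/M_Xe) = √(30.07/131.29) = 0.4786.
With d_Xe + d_C₂H₆ = 2.28 m, d_C₂H₆ = 2.28/(1 + 0.4786) = 1.542 m.
d_Xe = 2.28 − 1.542 = 0.7380 m.

0.7380 m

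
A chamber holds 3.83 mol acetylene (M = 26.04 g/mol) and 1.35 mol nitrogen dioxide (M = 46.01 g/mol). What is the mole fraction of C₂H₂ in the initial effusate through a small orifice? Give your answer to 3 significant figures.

0.790

The effusion rate of species i is ∝ p_i/√M_i ∝ n_i/√M_i.
So x_C₂H₂ in the escaping gas = (n_C₂H₂/√M_C₂H₂) / Σ(n_i/√M_i)
= (3.83/√26.04) / (3.83/√26.04 + 1.35/√46.01) = 0.7505/(0.7505 + 0.1990) = 0.790.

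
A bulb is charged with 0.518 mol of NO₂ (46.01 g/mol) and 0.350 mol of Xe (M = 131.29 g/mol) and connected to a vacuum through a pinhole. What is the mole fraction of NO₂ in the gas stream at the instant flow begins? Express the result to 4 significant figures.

0.7143

Each component's effusion rate ∝ (its partial pressure)·(1/√M) ∝ n_i/√M_i.
x_NO₂(eff) = (n_NO₂/√M_NO₂) / (n_NO₂/√M_NO₂ + n_Xe/√M_Xe)
= (0.518/√46.01) / (0.518/√46.01 + 0.350/√131.29) = 0.07637/(0.07637 + 0.03055) = 0.7143.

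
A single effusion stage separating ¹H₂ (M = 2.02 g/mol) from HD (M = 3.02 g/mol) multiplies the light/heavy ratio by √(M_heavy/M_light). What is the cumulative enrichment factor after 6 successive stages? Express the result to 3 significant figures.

After 6 stages the ratio has grown by (√(3.02/2.02))^6 = (3.02/2.02)^(6/2).
= 1.49505^3 = 3.34.

3.34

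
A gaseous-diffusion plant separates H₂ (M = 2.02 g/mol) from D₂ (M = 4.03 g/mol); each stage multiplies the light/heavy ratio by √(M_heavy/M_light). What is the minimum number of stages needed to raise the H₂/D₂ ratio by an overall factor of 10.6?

7

With α = √(4.03/2.02) per stage, ln α = ½ ln(1.99505) = 0.3453.
Need α^N ≥ 10.6 ⇒ N ≥ ln(10.6) / ln α = 2.361 / 0.3453 = 6.84.
Minimum whole number of stages: N = 7.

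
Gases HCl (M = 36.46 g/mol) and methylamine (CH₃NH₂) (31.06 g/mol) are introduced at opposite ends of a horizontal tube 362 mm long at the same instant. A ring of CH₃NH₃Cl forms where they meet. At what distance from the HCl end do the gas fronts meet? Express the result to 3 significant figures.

174 mm

Graham's law gives d_HCl/d_CH₃NH₂ = rate_HCl/rate_CH₃NH₂ = √(M_CH₃NH₂/M_HCl) = √(31.06/36.46) = 0.9230.
With d_HCl + d_CH₃NH₂ = 362 mm, d_CH₃NH₂ = 362/(1 + 0.9230) = 188.2 mm.
d_HCl = 362 − 188.2 = 174 mm.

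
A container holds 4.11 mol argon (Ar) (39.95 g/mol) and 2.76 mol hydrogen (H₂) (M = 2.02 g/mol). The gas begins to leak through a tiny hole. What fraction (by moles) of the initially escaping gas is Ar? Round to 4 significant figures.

Rate_i ∝ x_i/√M_i (Graham's law weighted by mole fraction), so the effusate composition follows n_i/√M_i.
So x_Ar in the escaping gas = (n_Ar/√M_Ar) / Σ(n_i/√M_i)
= (4.11/√39.95) / (4.11/√39.95 + 2.76/√2.02) = 0.6503/(0.6503 + 1.942) = 0.2509.

0.2509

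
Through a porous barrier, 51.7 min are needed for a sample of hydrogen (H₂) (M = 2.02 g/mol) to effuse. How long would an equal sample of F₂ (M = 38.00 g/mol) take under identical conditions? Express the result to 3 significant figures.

By Graham's law, t_F₂/t_H₂ = √(M_F₂/M_H₂) = √(38.00/2.02) = √18.81 = 4.337.
So the time for F₂ is 51.7 × 4.337 = 224 min.

224 min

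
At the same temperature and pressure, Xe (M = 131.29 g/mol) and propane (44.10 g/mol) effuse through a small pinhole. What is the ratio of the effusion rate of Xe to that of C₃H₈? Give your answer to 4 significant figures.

0.5796

Graham's law gives rate_Xe/rate_C₃H₈ = √(M_C₃H₈/M_Xe) = √(44.10/131.29) = √0.3359 = 0.5796.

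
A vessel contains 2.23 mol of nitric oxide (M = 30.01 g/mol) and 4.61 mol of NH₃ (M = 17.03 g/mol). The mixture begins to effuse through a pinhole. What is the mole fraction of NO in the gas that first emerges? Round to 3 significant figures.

0.267

The effusion rate of species i is ∝ p_i/√M_i ∝ n_i/√M_i.
So x_NO in the escaping gas = (n_NO/√M_NO) / Σ(n_i/√M_i)
= (2.23/√30.01) / (2.23/√30.01 + 4.61/√17.03) = 0.4071/(0.4071 + 1.117) = 0.267.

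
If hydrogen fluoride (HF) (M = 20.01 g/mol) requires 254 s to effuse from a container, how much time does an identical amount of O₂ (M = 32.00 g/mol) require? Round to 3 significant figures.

321 s

Since effusion rate ∝ 1/√M, t_O₂/t_HF = √(M_O₂/M_HF) = √(32.00/20.01) = √1.599 = 1.265.
So the time for O₂ is 254 × 1.265 = 321 s.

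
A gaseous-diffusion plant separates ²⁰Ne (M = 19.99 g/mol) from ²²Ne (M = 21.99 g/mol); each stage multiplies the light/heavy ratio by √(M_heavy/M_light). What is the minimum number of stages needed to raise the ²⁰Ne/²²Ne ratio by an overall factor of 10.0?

49

Per stage α = (21.99/19.99)^(1/2) = 1.10005^0.5, giving ln α = 0.04768.
Need α^N ≥ 10.0 ⇒ N ≥ ln(10.0) / ln α = 2.303 / 0.04768 = 48.29.
So at least 49 stages are needed.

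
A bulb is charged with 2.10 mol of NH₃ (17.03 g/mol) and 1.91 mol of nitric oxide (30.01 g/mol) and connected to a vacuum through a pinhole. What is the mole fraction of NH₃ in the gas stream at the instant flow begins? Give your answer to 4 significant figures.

0.5934

Each component's effusion rate ∝ (its partial pressure)·(1/√M) ∝ n_i/√M_i.
x_NH₃(eff) = (n_NH₃/√M_NH₃) / (n_NH₃/√M_NH₃ + n_NO/√M_NO)
= (2.10/√17.03) / (2.10/√17.03 + 1.91/√30.01) = 0.5089/(0.5089 + 0.3487) = 0.5934.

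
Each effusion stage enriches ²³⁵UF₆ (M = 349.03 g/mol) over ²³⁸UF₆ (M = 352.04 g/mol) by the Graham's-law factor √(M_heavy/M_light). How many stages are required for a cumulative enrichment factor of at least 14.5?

623

Single-stage factor α = √(352.04/349.03), so ln α = ½ ln(1.00862) = 0.004293.
Need α^N ≥ 14.5 ⇒ N ≥ ln(14.5) / ln α = 2.674 / 0.004293 = 622.84.
So at least 623 stages are needed.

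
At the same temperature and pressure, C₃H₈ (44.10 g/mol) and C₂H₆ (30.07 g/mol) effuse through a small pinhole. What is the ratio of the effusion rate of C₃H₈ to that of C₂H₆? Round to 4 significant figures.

0.8257

Graham's law gives rate_C₃H₈/rate_C₂H₆ = √(M_C₂H₆/M_C₃H₈) = √(30.07/44.10) = √0.6819 = 0.8257.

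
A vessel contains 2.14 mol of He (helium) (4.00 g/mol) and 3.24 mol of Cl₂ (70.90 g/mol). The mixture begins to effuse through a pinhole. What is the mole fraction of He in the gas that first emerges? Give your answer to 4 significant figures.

Each component's effusion rate ∝ (its partial pressure)·(1/√M) ∝ n_i/√M_i.
Mole fraction of He in the effusate = (n_He/√M_He) / (n_He/√M_He + n_Cl₂/√M_Cl₂)
= (2.14/√4.00) / (2.14/√4.00 + 3.24/√70.90) = 1.070/(1.070 + 0.3848) = 0.7355.

0.7355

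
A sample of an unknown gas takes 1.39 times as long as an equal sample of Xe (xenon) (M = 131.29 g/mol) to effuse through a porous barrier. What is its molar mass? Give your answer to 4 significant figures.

253.7 g/mol

Since effusion rate ∝ 1/√M, t_X/t_Xe = √(M_X/M_Xe).
1.39 = √(M_X/131.29)
M_X = 131.29 × 1.39² = 131.29 × 1.932 = 253.7 g/mol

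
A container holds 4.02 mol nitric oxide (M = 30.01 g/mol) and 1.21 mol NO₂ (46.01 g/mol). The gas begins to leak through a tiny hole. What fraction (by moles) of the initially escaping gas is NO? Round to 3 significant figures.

0.804

Effusion rate of each component ∝ n_i/√M_i (partial pressure × 1/√M).
Mole fraction of NO in the effusate = (n_NO/√M_NO) / (n_NO/√M_NO + n_NO₂/√M_NO₂)
= (4.02/√30.01) / (4.02/√30.01 + 1.21/√46.01) = 0.7338/(0.7338 + 0.1784) = 0.804.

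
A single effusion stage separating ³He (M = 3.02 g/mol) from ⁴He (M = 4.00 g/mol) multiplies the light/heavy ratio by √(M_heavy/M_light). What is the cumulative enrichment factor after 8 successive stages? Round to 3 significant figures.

Each stage multiplies the ratio by α = √(4.00/3.02), so after 8 stages the overall factor is α^8 = (4.00/3.02)^(8/2).
= 1.32450^4 = 3.08.

3.08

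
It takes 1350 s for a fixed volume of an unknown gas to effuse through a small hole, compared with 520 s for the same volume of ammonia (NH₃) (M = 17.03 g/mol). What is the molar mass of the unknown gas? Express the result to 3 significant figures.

115 g/mol

From Graham's law, t_X/t_NH₃ = √(M_X/M_NH₃).
1350/520 = 2.596 = √(M_X/17.03)
M_X = 17.03 × 2.596² = 17.03 × 6.740 = 115 g/mol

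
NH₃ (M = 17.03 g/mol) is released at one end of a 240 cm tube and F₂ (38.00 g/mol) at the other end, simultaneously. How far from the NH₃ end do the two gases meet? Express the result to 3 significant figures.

144 cm

The fronts meet when d_NH₃ + d_F₂ = L with d_NH₃/d_F₂ = √(M_F₂/M_NH₃) (Graham's law). Here √(M_F₂/M_NH₃) = √(38.00/17.03) = 1.494.
With d_NH₃ + d_F₂ = 240 cm, d_F₂ = 240/(1 + 1.494) = 96.24 cm.
d_NH₃ = 240 − 96.24 = 144 cm.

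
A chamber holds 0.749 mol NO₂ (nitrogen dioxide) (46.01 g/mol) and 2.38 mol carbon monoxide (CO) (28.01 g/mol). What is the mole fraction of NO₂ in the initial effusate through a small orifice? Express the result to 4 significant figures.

The effusion rate of species i is ∝ p_i/√M_i ∝ n_i/√M_i.
So x_NO₂ in the escaping gas = (n_NO₂/√M_NO₂) / Σ(n_i/√M_i)
= (0.749/√46.01) / (0.749/√46.01 + 2.38/√28.01) = 0.1104/(0.1104 + 0.4497) = 0.1971.

0.1971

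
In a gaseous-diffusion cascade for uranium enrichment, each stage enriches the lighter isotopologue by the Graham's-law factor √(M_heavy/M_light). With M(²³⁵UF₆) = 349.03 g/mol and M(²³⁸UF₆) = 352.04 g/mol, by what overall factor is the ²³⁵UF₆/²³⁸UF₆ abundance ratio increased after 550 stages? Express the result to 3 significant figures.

10.6

The single-stage factor is √(M_heavy/M_light), so 550 stages give [√(352.04/349.03)]^550 = (352.04/349.03)^(550/2).
= 1.00862^275 = 10.6.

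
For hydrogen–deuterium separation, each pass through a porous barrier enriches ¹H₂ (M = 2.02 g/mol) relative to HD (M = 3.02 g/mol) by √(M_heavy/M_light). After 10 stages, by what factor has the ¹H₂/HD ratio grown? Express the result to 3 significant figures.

The single-stage factor is √(M_heavy/M_light), so 10 stages give [√(3.02/2.02)]^10 = (3.02/2.02)^(10/2).
= 1.49505^5 = 7.47.

7.47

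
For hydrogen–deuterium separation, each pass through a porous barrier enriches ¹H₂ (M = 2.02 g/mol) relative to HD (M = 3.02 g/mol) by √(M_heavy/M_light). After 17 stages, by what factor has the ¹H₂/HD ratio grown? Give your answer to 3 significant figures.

30.5

The single-stage factor is √(M_heavy/M_light), so 17 stages give [√(3.02/2.02)]^17 = (3.02/2.02)^(17/2).
= 1.49505^(17/2) = 30.5.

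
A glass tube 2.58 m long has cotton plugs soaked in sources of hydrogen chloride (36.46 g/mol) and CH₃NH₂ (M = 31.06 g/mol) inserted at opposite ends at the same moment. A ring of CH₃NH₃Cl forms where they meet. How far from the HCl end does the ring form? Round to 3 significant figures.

Graham's law gives d_HCl/d_CH₃NH₂ = rate_HCl/rate_CH₃NH₂ = √(M_CH₃NH₂/M_HCl) = √(31.06/36.46) = 0.9230.
With d_HCl + d_CH₃NH₂ = 2.58 m, d_CH₃NH₂ = 2.58/(1 + 0.9230) = 1.342 m.
d_HCl = 2.58 − 1.342 = 1.24 m.

1.24 m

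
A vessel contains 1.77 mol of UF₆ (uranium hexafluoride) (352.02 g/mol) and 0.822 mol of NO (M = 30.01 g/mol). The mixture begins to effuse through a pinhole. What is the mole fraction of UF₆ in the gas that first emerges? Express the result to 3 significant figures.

Rate_i ∝ x_i/√M_i (Graham's law weighted by mole fraction), so the effusate composition follows n_i/√M_i.
Mole fraction of UF₆ in the effusate = (n_UF₆/√M_UF₆) / (n_UF₆/√M_UF₆ + n_NO/√M_NO)
= (1.77/√352.02) / (1.77/√352.02 + 0.822/√30.01) = 0.09434/(0.09434 + 0.1501) = 0.386.

0.386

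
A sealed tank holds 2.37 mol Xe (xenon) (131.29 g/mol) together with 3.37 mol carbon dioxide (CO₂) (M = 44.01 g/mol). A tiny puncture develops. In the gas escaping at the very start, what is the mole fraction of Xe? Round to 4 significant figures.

Each component's effusion rate ∝ (its partial pressure)·(1/√M) ∝ n_i/√M_i.
Mole fraction of Xe in the effusate = (n_Xe/√M_Xe) / (n_Xe/√M_Xe + n_CO₂/√M_CO₂)
= (2.37/√131.29) / (2.37/√131.29 + 3.37/√44.01) = 0.2068/(0.2068 + 0.5080) = 0.2894.

0.2894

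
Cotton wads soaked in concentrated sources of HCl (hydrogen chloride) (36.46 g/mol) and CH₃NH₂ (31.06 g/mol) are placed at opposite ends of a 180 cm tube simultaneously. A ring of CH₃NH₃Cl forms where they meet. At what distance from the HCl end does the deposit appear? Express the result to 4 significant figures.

86.40 cm

Distances travelled in equal time are proportional to diffusion rates, so d_HCl/d_CH₃NH₂ = √(M_CH₃NH₂/M_HCl) = √(31.06/36.46) = 0.9230.
With d_HCl + d_CH₃NH₂ = 180 cm, d_CH₃NH₂ = 180/(1 + 0.9230) = 93.60 cm.
d_HCl = 180 − 93.60 = 86.40 cm.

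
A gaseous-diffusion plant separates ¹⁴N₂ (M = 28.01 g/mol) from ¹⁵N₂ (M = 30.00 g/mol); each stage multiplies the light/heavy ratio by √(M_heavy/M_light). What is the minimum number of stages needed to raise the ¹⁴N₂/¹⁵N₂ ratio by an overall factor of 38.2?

107

Single-stage factor α = √(30.00/28.01), so ln α = ½ ln(1.07105) = 0.03432.
Need α^N ≥ 38.2 ⇒ N ≥ ln(38.2) / ln α = 3.643 / 0.03432 = 106.15.
Rounding up, N = 107 stages.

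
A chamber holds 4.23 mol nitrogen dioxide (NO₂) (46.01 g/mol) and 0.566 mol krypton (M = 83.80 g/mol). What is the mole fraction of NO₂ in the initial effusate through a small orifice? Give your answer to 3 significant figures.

0.910

The effusion rate of species i is ∝ p_i/√M_i ∝ n_i/√M_i.
x_NO₂(eff) = (n_NO₂/√M_NO₂) / (n_NO₂/√M_NO₂ + n_Kr/√M_Kr)
= (4.23/√46.01) / (4.23/√46.01 + 0.566/√83.80) = 0.6236/(0.6236 + 0.06183) = 0.910.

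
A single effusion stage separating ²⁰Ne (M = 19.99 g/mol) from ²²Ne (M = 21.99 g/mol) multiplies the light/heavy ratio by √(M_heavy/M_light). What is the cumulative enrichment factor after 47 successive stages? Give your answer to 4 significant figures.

9.401

Overall factor = α^47 with α = √(21.99/19.99), i.e. (21.99/19.99)^(47/2).
= 1.10005^(47/2) = 9.401.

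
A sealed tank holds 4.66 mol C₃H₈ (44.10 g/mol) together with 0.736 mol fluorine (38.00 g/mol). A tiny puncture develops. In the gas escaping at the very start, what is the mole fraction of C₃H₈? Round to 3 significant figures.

0.855

Effusion rate of each component ∝ n_i/√M_i (partial pressure × 1/√M).
x_C₃H₈(eff) = (n_C₃H₈/√M_C₃H₈) / (n_C₃H₈/√M_C₃H₈ + n_F₂/√M_F₂)
= (4.66/√44.10) / (4.66/√44.10 + 0.736/√38.00) = 0.7017/(0.7017 + 0.1194) = 0.855.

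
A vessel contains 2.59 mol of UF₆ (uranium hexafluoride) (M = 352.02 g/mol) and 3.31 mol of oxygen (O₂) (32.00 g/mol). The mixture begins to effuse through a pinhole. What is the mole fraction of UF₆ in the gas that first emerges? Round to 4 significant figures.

Rate_i ∝ x_i/√M_i (Graham's law weighted by mole fraction), so the effusate composition follows n_i/√M_i.
x_UF₆(eff) = (n_UF₆/√M_UF₆) / (n_UF₆/√M_UF₆ + n_O₂/√M_O₂)
= (2.59/√352.02) / (2.59/√352.02 + 3.31/√32.00) = 0.1380/(0.1380 + 0.5851) = 0.1909.

0.1909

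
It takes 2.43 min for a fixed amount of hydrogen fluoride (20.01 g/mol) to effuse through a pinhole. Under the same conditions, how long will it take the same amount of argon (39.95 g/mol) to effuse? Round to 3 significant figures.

Graham's law gives t_Ar/t_HF = √(M_Ar/M_HF) = √(39.95/20.01) = √1.997 = 1.413.
So the time for Ar is 2.43 × 1.413 = 3.43 min.

3.43 min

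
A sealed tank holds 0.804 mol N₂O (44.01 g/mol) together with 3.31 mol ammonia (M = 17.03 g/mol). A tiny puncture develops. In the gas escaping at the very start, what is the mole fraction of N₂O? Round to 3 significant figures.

Effusion rate of each component ∝ n_i/√M_i (partial pressure × 1/√M).
Mole fraction of N₂O in the effusate = (n_N₂O/√M_N₂O) / (n_N₂O/√M_N₂O + n_NH₃/√M_NH₃)
= (0.804/√44.01) / (0.804/√44.01 + 3.31/√17.03) = 0.1212/(0.1212 + 0.8021) = 0.131.

0.131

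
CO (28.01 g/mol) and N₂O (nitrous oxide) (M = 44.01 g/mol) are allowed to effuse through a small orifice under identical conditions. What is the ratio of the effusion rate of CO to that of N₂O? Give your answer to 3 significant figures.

1.25

From Graham's law, rate_CO/rate_N₂O = √(M_N₂O/M_CO) = √(44.01/28.01) = √1.571 = 1.25.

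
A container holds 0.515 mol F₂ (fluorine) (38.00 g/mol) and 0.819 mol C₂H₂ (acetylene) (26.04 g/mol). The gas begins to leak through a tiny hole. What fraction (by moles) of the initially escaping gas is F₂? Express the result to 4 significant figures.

0.3423

The effusion rate of species i is ∝ p_i/√M_i ∝ n_i/√M_i.
x_F₂(eff) = (n_F₂/√M_F₂) / (n_F₂/√M_F₂ + n_C₂H₂/√M_C₂H₂)
= (0.515/√38.00) / (0.515/√38.00 + 0.819/√26.04) = 0.08354/(0.08354 + 0.1605) = 0.3423.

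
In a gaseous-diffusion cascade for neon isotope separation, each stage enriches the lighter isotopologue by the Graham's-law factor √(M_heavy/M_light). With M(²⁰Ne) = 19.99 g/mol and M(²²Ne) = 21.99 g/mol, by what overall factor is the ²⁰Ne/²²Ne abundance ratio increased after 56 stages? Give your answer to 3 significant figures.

Each stage multiplies the ratio by α = √(21.99/19.99), so after 56 stages the overall factor is α^56 = (21.99/19.99)^(56/2).
= 1.10005^28 = 14.4.

14.4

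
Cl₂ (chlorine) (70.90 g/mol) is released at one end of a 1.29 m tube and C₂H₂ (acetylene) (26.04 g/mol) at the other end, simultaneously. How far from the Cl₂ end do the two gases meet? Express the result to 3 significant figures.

Graham's law gives d_Cl₂/d_C₂H₂ = rate_Cl₂/rate_C₂H₂ = √(M_C₂H₂/M_Cl₂) = √(26.04/70.90) = 0.6060.
With d_Cl₂ + d_C₂H₂ = 1.29 m, d_C₂H₂ = 1.29/(1 + 0.6060) = 0.8032 m.
d_Cl₂ = 1.29 − 0.8032 = 0.487 m.

0.487 m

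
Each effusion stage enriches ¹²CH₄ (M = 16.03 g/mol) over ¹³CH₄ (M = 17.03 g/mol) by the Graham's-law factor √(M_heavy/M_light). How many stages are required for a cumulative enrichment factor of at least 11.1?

With α = √(17.03/16.03) per stage, ln α = ½ ln(1.06238) = 0.03026.
Need α^N ≥ 11.1 ⇒ N ≥ ln(11.1) / ln α = 2.407 / 0.03026 = 79.55.
Rounding up, N = 80 stages.

80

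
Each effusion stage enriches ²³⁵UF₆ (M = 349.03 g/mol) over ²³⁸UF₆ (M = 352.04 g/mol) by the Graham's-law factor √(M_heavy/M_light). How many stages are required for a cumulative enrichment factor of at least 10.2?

Per stage α = (352.04/349.03)^(1/2) = 1.00862^0.5, giving ln α = 0.004293.
Need α^N ≥ 10.2 ⇒ N ≥ ln(10.2) / ln α = 2.322 / 0.004293 = 540.91.
Rounding up, N = 541 stages.

541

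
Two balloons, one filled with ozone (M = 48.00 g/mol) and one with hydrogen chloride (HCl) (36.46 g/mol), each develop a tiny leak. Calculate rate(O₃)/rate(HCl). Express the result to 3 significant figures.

0.872

By Graham's law, rate_O₃/rate_HCl = √(M_HCl/M_O₃) = √(36.46/48.00) = √0.7596 = 0.872.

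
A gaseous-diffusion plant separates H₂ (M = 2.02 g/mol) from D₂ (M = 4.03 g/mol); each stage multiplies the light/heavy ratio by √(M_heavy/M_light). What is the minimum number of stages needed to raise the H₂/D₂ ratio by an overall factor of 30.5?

10

With α = √(4.03/2.02) per stage, ln α = ½ ln(1.99505) = 0.3453.
Need α^N ≥ 30.5 ⇒ N ≥ ln(30.5) / ln α = 3.418 / 0.3453 = 9.90.
Minimum whole number of stages: N = 10.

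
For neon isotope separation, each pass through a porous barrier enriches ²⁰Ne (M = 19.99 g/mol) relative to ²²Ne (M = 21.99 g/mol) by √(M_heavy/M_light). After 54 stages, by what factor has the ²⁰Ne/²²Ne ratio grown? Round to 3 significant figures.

Each stage multiplies the ratio by α = √(21.99/19.99), so after 54 stages the overall factor is α^54 = (21.99/19.99)^(54/2).
= 1.10005^27 = 13.1.

13.1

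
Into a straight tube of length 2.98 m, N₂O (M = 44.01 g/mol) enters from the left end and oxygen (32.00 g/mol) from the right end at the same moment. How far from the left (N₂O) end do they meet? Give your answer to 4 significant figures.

Graham's law gives d_N₂O/d_O₂ = rate_N₂O/rate_O₂ = √(M_O₂/M_N₂O) = √(32.00/44.01) = 0.8527.
With d_N₂O + d_O₂ = 2.98 m, d_O₂ = 2.98/(1 + 0.8527) = 1.608 m.
d_N₂O = 2.98 − 1.608 = 1.372 m.

1.372 m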